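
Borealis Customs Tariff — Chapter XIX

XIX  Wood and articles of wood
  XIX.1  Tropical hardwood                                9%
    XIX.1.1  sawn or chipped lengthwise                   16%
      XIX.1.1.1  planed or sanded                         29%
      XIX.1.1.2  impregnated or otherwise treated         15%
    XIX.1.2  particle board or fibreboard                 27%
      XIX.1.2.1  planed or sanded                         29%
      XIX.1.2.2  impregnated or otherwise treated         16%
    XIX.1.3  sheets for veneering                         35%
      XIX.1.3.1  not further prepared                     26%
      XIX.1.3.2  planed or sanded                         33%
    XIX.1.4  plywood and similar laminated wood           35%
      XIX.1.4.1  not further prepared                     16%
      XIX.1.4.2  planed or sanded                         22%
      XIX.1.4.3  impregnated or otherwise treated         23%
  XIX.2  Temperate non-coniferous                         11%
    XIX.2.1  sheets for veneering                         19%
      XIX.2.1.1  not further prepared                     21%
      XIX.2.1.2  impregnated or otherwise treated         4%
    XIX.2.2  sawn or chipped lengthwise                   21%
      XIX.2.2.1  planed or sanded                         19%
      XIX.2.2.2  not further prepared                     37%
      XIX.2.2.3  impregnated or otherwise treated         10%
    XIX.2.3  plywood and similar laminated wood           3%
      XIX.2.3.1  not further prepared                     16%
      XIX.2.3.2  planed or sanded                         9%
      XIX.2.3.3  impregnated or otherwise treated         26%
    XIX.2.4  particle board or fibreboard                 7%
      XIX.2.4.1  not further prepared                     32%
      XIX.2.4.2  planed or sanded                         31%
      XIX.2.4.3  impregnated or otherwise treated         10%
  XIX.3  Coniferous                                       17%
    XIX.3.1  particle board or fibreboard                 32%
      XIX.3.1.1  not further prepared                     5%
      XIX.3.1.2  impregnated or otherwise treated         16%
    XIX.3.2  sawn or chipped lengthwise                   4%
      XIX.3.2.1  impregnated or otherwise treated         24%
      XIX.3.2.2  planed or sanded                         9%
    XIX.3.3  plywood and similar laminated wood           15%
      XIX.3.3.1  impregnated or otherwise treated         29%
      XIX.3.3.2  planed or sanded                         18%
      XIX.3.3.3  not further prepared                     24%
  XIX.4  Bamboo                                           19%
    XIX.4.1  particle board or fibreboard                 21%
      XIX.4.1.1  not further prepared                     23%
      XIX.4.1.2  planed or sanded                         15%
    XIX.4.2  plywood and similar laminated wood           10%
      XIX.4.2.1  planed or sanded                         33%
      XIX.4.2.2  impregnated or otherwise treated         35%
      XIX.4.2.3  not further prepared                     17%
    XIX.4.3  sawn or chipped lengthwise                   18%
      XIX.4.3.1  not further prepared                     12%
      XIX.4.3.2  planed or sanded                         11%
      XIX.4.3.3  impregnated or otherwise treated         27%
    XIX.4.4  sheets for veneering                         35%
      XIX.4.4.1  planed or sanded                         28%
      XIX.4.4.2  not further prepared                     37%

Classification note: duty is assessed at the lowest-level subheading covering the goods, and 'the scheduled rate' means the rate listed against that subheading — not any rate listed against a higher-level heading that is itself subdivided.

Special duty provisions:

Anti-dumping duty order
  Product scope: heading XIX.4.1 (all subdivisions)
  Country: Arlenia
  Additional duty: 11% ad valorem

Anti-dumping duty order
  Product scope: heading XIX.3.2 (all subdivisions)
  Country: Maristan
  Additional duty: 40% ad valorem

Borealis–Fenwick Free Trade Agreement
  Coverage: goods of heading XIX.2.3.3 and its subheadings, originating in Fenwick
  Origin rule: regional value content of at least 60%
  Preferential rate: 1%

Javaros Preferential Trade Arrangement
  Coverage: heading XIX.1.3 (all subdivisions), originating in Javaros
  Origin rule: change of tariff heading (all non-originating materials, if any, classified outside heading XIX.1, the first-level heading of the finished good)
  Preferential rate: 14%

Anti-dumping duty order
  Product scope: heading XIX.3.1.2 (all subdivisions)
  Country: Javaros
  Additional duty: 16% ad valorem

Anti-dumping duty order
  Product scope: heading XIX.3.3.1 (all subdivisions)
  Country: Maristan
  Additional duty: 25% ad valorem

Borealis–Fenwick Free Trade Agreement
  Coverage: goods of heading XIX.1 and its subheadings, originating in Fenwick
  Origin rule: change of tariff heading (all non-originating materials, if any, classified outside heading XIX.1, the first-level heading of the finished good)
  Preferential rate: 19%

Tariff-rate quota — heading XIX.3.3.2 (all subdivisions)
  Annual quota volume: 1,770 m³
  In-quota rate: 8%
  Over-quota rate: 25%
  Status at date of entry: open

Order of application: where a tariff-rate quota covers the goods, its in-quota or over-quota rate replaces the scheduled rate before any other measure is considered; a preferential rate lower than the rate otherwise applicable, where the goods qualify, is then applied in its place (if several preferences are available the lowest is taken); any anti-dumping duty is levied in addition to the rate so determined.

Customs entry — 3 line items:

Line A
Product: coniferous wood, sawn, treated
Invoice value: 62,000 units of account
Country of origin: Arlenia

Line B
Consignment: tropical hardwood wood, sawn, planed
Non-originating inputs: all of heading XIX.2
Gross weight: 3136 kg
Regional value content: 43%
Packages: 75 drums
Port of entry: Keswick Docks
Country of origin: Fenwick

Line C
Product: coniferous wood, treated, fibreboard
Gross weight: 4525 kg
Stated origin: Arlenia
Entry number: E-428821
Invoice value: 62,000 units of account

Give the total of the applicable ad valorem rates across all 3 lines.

59%

Line A: coniferous → XIX.3; sawn → XIX.3.2; treated → XIX.3.2.1. Scheduled 24%. No special measure applies. → 24%.
Line B: tropical hardwood → XIX.1; sawn → XIX.1.1; planed → XIX.1.1.1. Scheduled 29%. Fenwick agreement on XIX.2.3.3: XIX.1.1.1 not covered; Fenwick agreement on XIX.1: CTH met → 19% available; preferential 19%. → 19%.
Line C: coniferous → XIX.3; fibreboard → XIX.3.1; treated → XIX.3.1.2. Scheduled 16%. No special measure applies. → 16%.
Sum: 24% + 19% + 16% = 59%.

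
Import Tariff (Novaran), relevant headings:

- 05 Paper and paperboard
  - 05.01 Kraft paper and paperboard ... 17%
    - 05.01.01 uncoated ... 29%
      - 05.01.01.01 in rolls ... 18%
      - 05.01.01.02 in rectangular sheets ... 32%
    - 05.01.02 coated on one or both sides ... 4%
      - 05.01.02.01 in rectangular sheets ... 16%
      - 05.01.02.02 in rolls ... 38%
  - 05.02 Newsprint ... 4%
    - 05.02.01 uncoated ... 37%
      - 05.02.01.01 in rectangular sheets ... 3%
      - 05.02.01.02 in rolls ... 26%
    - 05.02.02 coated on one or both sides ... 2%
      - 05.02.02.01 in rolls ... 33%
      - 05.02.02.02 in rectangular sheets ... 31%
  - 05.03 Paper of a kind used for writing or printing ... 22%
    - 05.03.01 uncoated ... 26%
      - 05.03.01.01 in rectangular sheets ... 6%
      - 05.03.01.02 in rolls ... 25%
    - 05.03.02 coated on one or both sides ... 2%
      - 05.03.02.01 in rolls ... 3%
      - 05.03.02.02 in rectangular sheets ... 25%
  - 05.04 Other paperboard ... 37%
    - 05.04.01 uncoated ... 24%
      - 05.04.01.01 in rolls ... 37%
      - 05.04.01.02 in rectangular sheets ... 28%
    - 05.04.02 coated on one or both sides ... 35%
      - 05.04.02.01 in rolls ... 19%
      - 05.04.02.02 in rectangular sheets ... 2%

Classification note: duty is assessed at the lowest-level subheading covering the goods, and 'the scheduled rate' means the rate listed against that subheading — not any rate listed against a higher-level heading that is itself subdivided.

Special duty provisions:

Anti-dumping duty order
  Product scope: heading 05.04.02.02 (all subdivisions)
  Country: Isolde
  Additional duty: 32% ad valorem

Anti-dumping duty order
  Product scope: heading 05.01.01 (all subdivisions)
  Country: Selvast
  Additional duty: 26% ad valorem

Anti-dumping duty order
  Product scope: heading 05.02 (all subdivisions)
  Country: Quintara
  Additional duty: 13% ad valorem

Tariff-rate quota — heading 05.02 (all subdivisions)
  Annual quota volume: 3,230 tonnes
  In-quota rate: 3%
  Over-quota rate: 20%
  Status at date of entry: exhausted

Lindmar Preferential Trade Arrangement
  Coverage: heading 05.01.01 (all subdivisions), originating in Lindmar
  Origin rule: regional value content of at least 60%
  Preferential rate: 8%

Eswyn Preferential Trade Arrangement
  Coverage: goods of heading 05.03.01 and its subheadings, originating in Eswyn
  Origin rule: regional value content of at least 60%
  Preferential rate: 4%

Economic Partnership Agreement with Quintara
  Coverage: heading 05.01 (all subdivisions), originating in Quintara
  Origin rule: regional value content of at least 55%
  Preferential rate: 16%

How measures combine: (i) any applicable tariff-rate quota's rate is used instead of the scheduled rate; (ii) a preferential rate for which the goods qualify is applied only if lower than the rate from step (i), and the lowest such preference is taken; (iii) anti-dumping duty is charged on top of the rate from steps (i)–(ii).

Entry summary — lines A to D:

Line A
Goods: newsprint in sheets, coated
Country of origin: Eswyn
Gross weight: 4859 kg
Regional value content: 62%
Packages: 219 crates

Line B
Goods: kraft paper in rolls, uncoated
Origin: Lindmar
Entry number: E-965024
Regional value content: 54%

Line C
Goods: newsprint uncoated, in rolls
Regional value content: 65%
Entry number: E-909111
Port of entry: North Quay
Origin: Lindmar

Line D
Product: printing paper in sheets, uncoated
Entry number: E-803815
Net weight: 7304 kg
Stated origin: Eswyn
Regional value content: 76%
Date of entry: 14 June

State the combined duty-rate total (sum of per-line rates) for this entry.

Line A: newsprint → 05.02; coated → 05.02.02; in sheets → 05.02.02.02. Scheduled 31%. quota on 05.02 exhausted → over-quota 20%; Eswyn agreement on 05.03.01: 05.02.02.02 not covered. → 20%.
Line B: kraft paper → 05.01; uncoated → 05.01.01; in rolls → 05.01.01.01. Scheduled 18%. Lindmar agreement on 05.01.01: RVC < 60%. → 18%.
Line C: newsprint → 05.02; uncoated → 05.02.01; in rolls → 05.02.01.02. Scheduled 26%. quota on 05.02 exhausted → over-quota 20%; Lindmar agreement on 05.01.01: 05.02.01.02 not covered. → 20%.
Line D: printing paper → 05.03; uncoated → 05.03.01; in sheets → 05.03.01.01. Scheduled 6%. Eswyn agreement on 05.03.01: RVC ≥ 60% → 4% available; preferential 4%. → 4%.
Sum: 20% + 18% + 20% + 4% = 62%.

62%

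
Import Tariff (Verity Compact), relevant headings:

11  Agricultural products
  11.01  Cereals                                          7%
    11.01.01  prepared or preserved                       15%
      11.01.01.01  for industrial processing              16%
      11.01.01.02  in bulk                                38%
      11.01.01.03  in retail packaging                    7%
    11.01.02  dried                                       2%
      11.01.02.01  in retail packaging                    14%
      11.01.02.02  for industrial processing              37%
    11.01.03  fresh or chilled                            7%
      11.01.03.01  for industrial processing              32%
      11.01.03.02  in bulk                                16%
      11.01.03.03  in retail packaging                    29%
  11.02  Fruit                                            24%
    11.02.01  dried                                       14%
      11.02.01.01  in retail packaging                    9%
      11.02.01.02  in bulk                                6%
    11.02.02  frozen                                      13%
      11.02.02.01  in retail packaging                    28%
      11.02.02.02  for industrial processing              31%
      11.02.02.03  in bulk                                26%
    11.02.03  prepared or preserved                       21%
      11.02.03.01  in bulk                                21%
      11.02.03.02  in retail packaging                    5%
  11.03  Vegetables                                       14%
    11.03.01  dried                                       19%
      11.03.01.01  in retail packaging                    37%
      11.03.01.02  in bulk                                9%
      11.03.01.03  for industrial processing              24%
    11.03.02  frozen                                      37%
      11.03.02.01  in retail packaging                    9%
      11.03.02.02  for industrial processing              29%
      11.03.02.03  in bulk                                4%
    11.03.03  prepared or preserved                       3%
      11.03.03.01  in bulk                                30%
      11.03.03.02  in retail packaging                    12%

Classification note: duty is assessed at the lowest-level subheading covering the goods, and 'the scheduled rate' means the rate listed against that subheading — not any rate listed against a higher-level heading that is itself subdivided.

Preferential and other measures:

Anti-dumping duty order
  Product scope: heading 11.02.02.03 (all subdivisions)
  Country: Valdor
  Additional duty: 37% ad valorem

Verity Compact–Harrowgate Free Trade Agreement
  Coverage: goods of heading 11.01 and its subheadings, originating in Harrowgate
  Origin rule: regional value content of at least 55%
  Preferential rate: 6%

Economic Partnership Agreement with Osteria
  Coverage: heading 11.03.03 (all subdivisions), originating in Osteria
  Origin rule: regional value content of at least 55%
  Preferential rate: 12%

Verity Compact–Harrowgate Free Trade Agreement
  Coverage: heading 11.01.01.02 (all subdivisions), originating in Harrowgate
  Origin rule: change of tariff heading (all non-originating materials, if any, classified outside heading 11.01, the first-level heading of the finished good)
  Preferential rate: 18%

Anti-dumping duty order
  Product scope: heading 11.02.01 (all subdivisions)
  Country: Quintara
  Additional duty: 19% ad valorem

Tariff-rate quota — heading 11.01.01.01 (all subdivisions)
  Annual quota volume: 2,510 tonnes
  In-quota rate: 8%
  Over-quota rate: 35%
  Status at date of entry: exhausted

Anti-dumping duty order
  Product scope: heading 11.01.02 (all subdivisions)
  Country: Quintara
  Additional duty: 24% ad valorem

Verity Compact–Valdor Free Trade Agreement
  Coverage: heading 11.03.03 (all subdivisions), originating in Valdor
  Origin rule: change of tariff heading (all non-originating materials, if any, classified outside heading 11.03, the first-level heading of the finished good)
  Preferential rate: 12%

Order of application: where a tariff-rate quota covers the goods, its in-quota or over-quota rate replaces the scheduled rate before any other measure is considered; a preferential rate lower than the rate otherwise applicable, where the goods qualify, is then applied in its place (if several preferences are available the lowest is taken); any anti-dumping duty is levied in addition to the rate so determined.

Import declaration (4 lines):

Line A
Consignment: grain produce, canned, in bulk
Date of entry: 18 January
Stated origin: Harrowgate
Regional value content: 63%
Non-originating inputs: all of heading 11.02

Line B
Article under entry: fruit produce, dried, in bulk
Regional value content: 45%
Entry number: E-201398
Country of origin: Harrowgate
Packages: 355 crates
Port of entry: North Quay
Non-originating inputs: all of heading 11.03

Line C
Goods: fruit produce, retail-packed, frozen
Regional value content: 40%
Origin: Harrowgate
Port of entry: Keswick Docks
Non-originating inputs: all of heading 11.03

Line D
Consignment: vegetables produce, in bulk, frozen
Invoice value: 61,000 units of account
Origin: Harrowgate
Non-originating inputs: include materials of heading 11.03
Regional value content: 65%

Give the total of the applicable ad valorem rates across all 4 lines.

44%

Line A: grain → 11.01; canned → 11.01.01; in bulk → 11.01.01.02. Scheduled 38%. Harrowgate agreement on 11.01: RVC ≥ 55% → 6% available; Harrowgate agreement on 11.01.01.02: CTH met → 18% available; preferential 6%. → 6%.
Line B: fruit → 11.02; dried → 11.02.01; in bulk → 11.02.01.02. Scheduled 6%. Harrowgate agreement on 11.01: 11.02.01.02 not covered; Harrowgate agreement on 11.01.01.02: 11.02.01.02 not covered. → 6%.
Line C: fruit → 11.02; frozen → 11.02.02; retail-packed → 11.02.02.01. Scheduled 28%. Harrowgate agreement on 11.01: 11.02.02.01 not covered; Harrowgate agreement on 11.01.01.02: 11.02.02.01 not covered. → 28%.
Line D: vegetables → 11.03; frozen → 11.03.02; in bulk → 11.03.02.03. Scheduled 4%. Harrowgate agreement on 11.01: 11.03.02.03 not covered; Harrowgate agreement on 11.01.01.02: 11.03.02.03 not covered. → 4%.
Sum: 6% + 6% + 28% + 4% = 44%.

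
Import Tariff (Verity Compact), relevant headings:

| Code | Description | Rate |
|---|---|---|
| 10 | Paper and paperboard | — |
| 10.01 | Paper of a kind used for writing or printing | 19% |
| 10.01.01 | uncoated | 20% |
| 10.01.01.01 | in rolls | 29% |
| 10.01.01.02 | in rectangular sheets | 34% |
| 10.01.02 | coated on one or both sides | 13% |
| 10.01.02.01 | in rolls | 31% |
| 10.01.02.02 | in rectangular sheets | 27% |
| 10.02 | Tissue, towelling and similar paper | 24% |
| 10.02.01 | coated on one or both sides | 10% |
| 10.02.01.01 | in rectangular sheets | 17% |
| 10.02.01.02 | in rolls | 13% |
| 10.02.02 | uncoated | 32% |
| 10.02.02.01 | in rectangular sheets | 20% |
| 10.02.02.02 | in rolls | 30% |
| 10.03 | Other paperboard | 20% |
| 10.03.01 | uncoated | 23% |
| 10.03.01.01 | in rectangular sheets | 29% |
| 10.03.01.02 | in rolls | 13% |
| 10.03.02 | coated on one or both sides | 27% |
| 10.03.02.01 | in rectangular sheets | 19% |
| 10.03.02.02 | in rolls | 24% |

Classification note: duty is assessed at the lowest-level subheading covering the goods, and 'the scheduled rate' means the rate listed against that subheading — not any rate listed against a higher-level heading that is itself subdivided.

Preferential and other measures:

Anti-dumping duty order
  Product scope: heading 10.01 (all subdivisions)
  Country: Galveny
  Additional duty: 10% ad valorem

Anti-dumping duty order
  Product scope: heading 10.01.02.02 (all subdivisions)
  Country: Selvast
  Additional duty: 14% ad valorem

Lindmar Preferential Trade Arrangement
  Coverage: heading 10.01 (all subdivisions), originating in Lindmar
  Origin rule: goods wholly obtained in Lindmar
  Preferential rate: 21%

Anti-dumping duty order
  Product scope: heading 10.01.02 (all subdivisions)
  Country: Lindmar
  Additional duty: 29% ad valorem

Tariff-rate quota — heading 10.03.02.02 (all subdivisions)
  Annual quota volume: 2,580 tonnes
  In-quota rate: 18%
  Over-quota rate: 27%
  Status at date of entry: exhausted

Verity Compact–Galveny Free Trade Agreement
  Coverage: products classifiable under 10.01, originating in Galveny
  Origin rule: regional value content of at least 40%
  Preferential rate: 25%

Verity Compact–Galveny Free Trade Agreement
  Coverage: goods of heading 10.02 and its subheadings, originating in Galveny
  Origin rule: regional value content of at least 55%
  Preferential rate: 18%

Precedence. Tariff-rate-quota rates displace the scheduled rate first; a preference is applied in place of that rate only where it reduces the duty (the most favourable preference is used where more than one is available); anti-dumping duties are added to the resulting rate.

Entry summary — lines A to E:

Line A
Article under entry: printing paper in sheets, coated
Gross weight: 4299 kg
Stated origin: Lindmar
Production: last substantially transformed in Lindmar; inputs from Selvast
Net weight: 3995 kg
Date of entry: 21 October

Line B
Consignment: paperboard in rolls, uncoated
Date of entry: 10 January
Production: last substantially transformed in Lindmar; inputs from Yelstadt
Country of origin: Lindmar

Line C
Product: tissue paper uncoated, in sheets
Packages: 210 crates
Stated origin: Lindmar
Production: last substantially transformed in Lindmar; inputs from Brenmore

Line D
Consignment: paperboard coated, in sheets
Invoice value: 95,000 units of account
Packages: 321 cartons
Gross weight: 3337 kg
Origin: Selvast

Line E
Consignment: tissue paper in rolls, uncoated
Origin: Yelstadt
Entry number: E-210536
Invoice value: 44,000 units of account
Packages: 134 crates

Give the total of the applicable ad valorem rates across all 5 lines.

138%

Line A: printing paper → 10.01; coated → 10.01.02; in sheets → 10.01.02.02. Scheduled 27%. Lindmar agreement on 10.01: not wholly obtained; anti-dumping (Lindmar, 10.01.02): +29%; total 27% + 29% = 56%. → 56%.
Line B: paperboard → 10.03; uncoated → 10.03.01; in rolls → 10.03.01.02. Scheduled 13%. Lindmar agreement on 10.01: 10.03.01.02 not covered. → 13%.
Line C: tissue paper → 10.02; uncoated → 10.02.02; in sheets → 10.02.02.01. Scheduled 20%. Lindmar agreement on 10.01: 10.02.02.01 not covered. → 20%.
Line D: paperboard → 10.03; coated → 10.03.02; in sheets → 10.03.02.01. Scheduled 19%. No special measure applies. → 19%.
Line E: tissue paper → 10.02; uncoated → 10.02.02; in rolls → 10.02.02.02. Scheduled 30%. No special measure applies. → 30%.
Sum: 56% + 13% + 20% + 19% + 30% = 138%.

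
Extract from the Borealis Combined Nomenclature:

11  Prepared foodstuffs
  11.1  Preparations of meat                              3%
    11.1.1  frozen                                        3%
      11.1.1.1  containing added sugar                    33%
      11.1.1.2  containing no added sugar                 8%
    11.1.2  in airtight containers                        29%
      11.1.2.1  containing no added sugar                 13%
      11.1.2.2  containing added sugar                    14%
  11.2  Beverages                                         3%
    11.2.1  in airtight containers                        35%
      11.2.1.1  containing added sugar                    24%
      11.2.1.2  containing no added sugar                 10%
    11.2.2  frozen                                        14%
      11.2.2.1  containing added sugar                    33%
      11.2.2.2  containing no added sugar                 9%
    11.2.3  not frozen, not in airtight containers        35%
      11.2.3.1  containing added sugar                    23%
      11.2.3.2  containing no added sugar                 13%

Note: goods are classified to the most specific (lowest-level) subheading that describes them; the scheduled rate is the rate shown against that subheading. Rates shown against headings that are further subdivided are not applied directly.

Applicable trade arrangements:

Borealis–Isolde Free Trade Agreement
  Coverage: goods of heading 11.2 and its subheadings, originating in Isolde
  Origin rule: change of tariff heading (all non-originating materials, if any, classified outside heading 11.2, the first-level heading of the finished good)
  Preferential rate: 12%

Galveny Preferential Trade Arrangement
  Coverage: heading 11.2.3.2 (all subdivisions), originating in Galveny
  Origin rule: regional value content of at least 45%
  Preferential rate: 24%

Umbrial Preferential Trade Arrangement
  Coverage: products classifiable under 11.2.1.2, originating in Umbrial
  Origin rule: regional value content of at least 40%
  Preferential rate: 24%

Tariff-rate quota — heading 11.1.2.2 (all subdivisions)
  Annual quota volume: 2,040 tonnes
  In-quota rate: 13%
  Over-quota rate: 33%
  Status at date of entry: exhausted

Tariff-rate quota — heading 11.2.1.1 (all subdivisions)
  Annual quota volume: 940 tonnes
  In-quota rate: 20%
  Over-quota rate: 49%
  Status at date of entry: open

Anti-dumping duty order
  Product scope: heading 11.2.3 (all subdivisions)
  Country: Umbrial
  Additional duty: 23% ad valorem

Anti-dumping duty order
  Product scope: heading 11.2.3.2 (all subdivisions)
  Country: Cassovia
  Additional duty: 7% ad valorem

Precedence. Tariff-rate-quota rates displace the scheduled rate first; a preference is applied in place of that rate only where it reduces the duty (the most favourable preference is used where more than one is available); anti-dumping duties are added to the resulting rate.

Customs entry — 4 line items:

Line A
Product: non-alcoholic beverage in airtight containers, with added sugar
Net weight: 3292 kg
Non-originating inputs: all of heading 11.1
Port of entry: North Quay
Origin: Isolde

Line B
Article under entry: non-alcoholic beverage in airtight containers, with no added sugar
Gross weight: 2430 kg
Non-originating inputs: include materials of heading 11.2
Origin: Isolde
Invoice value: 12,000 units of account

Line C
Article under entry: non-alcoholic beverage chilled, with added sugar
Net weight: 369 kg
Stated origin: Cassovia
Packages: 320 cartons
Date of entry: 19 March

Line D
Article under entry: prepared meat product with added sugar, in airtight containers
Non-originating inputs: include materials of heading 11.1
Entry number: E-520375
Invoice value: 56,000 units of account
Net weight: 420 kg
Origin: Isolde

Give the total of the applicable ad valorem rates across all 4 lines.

78%

Line A: non-alcoholic beverage → 11.2; in airtight containers → 11.2.1; with added sugar → 11.2.1.1. Scheduled 24%. quota on 11.2.1.1 open → in-quota 20%; Isolde agreement on 11.2: CTH met → 12% available; preferential 12%. → 12%.
Line B: non-alcoholic beverage → 11.2; in airtight containers → 11.2.1; with no added sugar → 11.2.1.2. Scheduled 10%. Isolde agreement on 11.2: CTH not met. → 10%.
Line C: non-alcoholic beverage → 11.2; chilled → 11.2.3; with added sugar → 11.2.3.1. Scheduled 23%. No special measure applies. → 23%.
Line D: prepared meat product → 11.1; in airtight containers → 11.1.2; with added sugar → 11.1.2.2. Scheduled 14%. quota on 11.1.2.2 exhausted → over-quota 33%; Isolde agreement on 11.2: 11.1.2.2 not covered. → 33%.
Sum: 12% + 10% + 23% + 33% = 78%.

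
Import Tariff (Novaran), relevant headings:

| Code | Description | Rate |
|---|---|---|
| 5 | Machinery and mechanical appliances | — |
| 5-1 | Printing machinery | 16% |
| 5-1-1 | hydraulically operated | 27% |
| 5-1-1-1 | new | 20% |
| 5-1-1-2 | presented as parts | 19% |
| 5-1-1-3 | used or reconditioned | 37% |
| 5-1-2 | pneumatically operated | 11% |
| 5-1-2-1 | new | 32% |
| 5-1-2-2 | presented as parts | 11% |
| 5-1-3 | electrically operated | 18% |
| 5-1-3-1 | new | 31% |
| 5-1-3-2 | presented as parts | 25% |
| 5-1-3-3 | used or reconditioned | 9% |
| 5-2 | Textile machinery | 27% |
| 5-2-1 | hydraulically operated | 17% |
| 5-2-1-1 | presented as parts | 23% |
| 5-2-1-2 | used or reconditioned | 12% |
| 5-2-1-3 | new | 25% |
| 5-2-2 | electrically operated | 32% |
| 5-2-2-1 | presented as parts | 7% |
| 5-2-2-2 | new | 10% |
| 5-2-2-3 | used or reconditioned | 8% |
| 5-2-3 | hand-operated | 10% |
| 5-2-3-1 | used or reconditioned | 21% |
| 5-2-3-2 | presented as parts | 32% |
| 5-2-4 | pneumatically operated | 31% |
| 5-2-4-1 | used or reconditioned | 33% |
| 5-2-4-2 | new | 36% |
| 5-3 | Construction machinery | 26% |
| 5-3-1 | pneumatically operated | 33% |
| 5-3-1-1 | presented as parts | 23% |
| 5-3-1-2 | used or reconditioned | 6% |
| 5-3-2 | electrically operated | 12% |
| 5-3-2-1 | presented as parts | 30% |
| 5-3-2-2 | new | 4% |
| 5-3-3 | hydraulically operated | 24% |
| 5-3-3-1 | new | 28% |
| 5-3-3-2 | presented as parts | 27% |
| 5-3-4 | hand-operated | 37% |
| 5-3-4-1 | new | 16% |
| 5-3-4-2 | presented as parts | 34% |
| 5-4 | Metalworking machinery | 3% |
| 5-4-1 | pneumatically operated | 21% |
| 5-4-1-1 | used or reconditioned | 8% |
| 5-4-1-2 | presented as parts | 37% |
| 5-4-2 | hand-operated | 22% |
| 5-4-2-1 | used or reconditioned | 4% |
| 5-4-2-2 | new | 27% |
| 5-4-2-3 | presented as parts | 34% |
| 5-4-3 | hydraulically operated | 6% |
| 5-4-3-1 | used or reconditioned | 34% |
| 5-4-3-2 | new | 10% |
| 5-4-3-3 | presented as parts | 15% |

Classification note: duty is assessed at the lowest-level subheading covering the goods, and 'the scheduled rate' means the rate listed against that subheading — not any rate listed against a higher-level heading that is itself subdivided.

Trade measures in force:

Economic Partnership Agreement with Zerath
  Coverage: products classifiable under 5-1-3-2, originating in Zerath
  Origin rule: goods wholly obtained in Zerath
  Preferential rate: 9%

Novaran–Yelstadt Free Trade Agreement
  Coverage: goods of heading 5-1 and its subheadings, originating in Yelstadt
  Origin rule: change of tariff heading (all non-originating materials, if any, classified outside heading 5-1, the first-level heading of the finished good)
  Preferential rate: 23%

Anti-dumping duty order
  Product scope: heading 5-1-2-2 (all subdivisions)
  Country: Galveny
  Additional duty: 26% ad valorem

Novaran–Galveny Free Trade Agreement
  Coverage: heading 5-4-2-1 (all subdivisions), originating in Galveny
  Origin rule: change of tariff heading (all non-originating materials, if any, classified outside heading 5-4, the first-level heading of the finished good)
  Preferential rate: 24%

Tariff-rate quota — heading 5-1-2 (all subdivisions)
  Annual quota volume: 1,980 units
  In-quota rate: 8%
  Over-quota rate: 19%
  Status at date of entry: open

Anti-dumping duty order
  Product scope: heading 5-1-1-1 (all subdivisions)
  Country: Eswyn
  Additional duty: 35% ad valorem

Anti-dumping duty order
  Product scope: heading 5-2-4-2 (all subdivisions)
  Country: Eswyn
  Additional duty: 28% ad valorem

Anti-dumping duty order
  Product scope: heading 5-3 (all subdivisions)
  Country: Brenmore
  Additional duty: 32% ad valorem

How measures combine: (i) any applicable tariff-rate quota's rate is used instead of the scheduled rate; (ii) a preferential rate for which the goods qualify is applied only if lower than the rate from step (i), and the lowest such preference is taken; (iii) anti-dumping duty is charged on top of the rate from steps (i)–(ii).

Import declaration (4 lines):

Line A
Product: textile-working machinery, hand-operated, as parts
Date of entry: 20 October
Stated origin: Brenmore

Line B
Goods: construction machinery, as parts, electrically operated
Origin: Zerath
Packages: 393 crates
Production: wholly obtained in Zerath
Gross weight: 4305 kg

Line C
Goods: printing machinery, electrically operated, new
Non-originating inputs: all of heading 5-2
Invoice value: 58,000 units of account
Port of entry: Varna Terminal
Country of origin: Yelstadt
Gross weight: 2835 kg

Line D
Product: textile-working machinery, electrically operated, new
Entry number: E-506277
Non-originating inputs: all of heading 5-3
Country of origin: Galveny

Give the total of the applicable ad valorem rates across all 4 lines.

95%

Line A: textile-working → 5-2; hand-operated → 5-2-3; as parts → 5-2-3-2. Scheduled 32%. No special measure applies. → 32%.
Line B: construction → 5-3; electrically operated → 5-3-2; as parts → 5-3-2-1. Scheduled 30%. Zerath agreement on 5-1-3-2: 5-3-2-1 not covered. → 30%.
Line C: printing → 5-1; electrically operated → 5-1-3; new → 5-1-3-1. Scheduled 31%. Yelstadt agreement on 5-1: CTH met → 23% available; preferential 23%. → 23%.
Line D: textile-working → 5-2; electrically operated → 5-2-2; new → 5-2-2-2. Scheduled 10%. Galveny agreement on 5-4-2-1: 5-2-2-2 not covered. → 10%.
Sum: 32% + 30% + 23% + 10% = 95%.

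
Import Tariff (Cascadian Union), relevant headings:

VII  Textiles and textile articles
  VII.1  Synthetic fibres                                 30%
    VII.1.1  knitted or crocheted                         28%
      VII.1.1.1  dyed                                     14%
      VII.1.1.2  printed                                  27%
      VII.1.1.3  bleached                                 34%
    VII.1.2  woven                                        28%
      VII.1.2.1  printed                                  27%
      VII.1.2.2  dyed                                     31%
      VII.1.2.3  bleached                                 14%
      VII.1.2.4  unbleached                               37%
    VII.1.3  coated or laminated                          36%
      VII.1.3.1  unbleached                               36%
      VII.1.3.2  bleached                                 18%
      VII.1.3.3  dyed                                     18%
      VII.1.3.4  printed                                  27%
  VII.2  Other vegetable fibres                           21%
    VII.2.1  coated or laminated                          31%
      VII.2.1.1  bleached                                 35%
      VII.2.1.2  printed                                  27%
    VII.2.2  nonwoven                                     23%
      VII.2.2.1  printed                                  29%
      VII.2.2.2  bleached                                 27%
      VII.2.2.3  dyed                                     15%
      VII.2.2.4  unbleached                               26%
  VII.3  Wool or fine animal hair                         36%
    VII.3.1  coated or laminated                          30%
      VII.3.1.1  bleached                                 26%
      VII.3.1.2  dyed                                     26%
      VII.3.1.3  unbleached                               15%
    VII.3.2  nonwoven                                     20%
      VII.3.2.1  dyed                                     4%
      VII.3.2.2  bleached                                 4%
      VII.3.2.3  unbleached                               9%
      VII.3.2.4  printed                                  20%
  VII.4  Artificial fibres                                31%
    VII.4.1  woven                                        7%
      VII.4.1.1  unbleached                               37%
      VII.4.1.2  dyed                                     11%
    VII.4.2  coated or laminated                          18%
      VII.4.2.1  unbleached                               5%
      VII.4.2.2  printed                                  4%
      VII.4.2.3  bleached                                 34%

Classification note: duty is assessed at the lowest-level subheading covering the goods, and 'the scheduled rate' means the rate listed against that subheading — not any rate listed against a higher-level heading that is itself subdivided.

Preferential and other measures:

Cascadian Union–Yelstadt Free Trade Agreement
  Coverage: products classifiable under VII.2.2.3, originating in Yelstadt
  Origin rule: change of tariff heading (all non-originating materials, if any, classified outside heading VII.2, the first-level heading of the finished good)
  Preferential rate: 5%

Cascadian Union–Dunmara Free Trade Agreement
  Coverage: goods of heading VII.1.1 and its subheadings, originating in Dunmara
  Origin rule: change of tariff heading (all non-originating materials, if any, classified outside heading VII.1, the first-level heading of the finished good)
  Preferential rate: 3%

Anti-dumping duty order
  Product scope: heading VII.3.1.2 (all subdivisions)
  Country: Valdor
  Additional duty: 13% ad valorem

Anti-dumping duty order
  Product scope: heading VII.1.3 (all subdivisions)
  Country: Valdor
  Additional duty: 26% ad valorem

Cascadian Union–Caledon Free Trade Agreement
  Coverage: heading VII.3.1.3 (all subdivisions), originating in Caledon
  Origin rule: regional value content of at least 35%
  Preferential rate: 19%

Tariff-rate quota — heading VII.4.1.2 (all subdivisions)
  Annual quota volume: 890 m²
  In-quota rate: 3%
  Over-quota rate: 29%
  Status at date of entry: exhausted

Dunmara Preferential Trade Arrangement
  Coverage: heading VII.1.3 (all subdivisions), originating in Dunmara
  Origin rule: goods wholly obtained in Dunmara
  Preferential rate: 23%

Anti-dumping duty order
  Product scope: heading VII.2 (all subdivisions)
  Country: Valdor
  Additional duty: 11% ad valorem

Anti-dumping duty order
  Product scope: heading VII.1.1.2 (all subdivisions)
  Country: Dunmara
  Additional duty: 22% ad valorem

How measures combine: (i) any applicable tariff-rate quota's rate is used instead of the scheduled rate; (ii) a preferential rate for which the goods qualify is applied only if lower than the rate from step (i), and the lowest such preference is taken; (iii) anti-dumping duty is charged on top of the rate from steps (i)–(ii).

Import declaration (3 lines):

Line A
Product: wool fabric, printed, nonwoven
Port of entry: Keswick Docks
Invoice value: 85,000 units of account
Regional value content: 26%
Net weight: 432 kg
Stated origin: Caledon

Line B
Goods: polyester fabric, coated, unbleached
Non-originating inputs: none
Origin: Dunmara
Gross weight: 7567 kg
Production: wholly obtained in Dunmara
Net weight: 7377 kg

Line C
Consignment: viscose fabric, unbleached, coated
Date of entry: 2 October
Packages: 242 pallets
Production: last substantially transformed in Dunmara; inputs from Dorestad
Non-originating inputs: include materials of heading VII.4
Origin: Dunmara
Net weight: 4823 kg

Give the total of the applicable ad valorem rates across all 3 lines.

48%

Line A: wool → VII.3; nonwoven → VII.3.2; printed → VII.3.2.4. Scheduled 20%. Caledon agreement on VII.3.1.3: VII.3.2.4 not covered. → 20%.
Line B: polyester → VII.1; coated → VII.1.3; unbleached → VII.1.3.1. Scheduled 36%. Dunmara agreement on VII.1.1: VII.1.3.1 not covered; Dunmara agreement on VII.1.3: wholly obtained → 23% available; preferential 23%. → 23%.
Line C: viscose → VII.4; coated → VII.4.2; unbleached → VII.4.2.1. Scheduled 5%. Dunmara agreement on VII.1.1: VII.4.2.1 not covered; Dunmara agreement on VII.1.3: VII.4.2.1 not covered. → 5%.
Sum: 20% + 23% + 5% = 48%.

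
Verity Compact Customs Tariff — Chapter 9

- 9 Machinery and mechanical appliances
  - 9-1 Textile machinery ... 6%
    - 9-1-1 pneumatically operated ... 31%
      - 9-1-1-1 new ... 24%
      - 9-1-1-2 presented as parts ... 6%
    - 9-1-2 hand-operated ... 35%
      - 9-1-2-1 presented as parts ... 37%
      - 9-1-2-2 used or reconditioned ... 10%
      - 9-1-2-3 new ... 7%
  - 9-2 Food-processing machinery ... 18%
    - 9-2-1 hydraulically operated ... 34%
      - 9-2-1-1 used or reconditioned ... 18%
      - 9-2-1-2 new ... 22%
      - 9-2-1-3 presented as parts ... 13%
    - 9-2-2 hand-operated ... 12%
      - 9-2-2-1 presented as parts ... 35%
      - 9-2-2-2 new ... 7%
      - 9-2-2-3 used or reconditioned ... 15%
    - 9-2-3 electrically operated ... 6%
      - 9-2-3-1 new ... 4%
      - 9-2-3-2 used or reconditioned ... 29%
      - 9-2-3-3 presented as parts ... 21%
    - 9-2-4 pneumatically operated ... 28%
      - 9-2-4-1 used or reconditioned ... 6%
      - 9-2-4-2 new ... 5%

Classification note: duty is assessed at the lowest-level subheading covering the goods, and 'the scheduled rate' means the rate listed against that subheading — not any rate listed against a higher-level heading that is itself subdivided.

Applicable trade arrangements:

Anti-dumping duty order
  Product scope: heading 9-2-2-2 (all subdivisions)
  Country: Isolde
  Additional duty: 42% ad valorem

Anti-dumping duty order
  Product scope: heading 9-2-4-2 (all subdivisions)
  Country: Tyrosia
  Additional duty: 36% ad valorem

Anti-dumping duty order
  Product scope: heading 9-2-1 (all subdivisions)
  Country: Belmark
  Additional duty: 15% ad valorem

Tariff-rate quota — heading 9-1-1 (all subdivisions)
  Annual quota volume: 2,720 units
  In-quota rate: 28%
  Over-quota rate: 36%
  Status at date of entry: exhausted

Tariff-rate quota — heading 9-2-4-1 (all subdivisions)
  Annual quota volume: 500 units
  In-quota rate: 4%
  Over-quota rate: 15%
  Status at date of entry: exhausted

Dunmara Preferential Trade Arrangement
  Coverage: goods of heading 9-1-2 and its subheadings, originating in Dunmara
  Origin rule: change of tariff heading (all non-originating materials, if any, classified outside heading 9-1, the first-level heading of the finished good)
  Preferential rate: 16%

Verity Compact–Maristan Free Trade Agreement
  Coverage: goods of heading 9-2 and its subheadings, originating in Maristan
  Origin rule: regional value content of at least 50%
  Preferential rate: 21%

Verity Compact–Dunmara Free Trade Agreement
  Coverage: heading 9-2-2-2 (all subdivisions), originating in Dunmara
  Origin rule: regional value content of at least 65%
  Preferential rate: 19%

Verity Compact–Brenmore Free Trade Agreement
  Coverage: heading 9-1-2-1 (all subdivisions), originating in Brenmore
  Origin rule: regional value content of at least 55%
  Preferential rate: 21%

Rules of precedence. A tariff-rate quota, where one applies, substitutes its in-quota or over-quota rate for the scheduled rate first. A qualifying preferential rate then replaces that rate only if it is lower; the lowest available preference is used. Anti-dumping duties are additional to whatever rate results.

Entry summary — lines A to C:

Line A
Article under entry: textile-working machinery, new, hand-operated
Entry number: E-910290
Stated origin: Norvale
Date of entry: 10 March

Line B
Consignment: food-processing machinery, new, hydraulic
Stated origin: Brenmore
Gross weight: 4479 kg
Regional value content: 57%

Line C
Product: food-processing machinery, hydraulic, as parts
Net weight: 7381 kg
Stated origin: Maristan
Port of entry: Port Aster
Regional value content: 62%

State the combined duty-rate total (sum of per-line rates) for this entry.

42%

Line A: textile-working → 9-1; hand-operated → 9-1-2; new → 9-1-2-3. Scheduled 7%. No special measure applies. → 7%.
Line B: food-processing → 9-2; hydraulic → 9-2-1; new → 9-2-1-2. Scheduled 22%. Brenmore agreement on 9-1-2-1: 9-2-1-2 not covered. → 22%.
Line C: food-processing → 9-2; hydraulic → 9-2-1; as parts → 9-2-1-3. Scheduled 13%. Maristan agreement on 9-2: RVC ≥ 50% → 21% available; preference 21% not lower than 13% → no reduction. → 13%.
Sum: 7% + 22% + 13% = 42%.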